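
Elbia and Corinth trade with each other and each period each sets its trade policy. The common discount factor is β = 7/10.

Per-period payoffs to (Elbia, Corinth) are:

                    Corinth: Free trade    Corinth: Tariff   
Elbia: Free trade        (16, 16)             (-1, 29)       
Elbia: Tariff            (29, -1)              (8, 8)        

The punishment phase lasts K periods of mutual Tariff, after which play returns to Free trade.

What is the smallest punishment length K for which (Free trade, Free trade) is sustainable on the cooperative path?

Need Σ_{k=1}^{K} β^k ≥ (29−16)/(16−8) = 1.6250 at β = 7/10.
At K = 3 the sum is 1.5330 < 1.6250; at K = 4 it is 1.7731 ≥ 1.6250.
So the minimum punishment length is K = 4.

4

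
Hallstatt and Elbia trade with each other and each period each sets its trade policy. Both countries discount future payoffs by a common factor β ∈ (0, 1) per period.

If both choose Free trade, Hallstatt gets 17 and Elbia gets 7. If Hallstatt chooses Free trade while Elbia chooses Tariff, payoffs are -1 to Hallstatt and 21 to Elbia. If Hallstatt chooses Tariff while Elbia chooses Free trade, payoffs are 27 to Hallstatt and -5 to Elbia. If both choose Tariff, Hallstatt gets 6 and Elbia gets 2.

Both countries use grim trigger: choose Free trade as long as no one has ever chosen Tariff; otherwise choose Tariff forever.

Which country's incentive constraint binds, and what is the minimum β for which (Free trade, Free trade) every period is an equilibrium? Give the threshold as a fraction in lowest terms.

Hallstatt: cooperation gives 17 each period; deviation gives 27 once then 6 forever.
  17/(1−β) ≥ 27 + 6β/(1−β) ⇒ β ≥ 10/21.
Elbia: cooperation gives 7 each period; deviation gives 21 once then 2 forever.
  β ≥ 14/19.
Both must hold, so the binding constraint is Elbia's: β ≥ 14/19.

Elbia; β ≥ 14/19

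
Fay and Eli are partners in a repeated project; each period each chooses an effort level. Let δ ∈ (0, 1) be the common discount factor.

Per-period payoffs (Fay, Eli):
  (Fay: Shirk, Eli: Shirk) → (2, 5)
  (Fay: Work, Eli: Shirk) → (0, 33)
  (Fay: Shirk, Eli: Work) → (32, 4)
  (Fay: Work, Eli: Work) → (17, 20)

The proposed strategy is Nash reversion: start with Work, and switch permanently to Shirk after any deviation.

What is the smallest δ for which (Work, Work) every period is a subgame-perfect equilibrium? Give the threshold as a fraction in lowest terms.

1/2

Fay: cooperation gives 17 each period; deviation gives 32 once then 2 forever.
  17/(1−δ) ≥ 32 + 2δ/(1−δ) ⇒ δ ≥ 15/30 = 1/2.
Eli: cooperation gives 20 each period; deviation gives 33 once then 5 forever.
  δ ≥ 13/28.
Both must hold, so the binding constraint is Fay's: δ ≥ 1/2.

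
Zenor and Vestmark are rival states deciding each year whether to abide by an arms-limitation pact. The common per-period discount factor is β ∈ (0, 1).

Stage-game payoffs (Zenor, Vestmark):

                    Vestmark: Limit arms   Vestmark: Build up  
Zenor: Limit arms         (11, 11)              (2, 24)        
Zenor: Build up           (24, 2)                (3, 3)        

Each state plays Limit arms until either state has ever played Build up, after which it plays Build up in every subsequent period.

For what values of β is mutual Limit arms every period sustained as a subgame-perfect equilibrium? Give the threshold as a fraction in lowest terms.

Under grim trigger the critical discount factor is (T−C)/(T−P) with T = 24, C = 11, P = 3.
β* = (24−11)/(24−3) = 13/21.

13/21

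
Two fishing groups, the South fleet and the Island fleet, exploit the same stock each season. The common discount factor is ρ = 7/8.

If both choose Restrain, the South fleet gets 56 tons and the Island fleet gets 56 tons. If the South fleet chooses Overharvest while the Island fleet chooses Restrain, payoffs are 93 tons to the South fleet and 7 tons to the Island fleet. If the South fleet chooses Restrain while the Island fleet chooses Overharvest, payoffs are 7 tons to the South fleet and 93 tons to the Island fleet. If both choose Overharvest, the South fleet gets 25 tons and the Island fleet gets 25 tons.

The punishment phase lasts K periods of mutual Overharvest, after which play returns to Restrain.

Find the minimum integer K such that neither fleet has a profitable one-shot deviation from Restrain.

2

No profitable deviation requires (56−25)(ρ+…+ρ^K) ≥ 93−56, i.e. ρ+…+ρ^K ≥ 37/31 ≈ 1.1935.
With ρ = 7/8, the partial sums are K=1: 0.8750, K=2: 1.6406.
K = 2 is the first length at which the sum reaches 1.1935.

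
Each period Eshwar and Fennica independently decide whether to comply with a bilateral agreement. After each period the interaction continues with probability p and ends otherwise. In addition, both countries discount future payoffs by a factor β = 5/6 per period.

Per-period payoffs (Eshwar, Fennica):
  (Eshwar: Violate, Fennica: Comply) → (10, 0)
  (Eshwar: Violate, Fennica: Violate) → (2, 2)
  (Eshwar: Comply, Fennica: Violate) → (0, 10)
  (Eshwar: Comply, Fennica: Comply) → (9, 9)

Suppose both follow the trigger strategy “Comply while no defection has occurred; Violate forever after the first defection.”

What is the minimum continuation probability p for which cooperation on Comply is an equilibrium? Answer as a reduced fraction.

3/20

Expected continuation weight on next period's payoff is β·p = 5/6·p, which plays the role of the discount factor.
Cooperation requires 5/6·p ≥ (10−9)/(10−2) = 1/8, hence p ≥ 3/20.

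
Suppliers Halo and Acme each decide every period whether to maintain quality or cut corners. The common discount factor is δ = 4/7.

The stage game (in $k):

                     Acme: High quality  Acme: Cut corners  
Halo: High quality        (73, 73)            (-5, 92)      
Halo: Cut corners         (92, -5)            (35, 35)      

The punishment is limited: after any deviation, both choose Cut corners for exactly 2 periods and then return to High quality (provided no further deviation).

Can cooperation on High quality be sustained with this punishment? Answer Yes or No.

Yes

A one-shot deviation gives 92 now, then 35 for 2 periods, then back to 73.
Gain from deviating: (92−73) today; loss: (73−35) in each of the next 2 periods.
No-deviation condition: (73−35)(δ+…+δ^2) ≥ 92−73, i.e. δ+…+δ^2 ≥ 1/2.
At δ = 4/7: δ+…+δ^2 = 0.8980 ≥ 0.5000.
So cooperation is sustainable.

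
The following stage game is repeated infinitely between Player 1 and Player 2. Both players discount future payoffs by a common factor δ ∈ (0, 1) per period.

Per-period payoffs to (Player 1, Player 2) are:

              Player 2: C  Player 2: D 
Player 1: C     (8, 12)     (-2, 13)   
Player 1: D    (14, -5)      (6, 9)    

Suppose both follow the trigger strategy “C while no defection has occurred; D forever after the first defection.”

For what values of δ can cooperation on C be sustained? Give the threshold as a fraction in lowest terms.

3/4

Player 1's threshold: (14−8)/(14−6) = 3/4.
Player 2's threshold: (13−12)/(13−9) = 1/4.
3/4 > 1/4, so Player 1 binds and δ* = 3/4.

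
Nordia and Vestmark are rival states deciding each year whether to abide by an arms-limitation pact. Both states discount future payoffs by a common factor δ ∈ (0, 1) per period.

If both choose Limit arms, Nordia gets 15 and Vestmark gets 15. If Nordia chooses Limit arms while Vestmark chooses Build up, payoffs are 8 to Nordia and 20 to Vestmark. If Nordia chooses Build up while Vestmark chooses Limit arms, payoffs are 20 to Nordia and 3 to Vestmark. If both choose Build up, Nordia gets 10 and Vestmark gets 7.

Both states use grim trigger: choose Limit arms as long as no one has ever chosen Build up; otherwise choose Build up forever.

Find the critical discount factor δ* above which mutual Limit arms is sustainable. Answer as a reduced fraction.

For Nordia: deviation gain 20−15 = 5, per-period punishment loss 15−10 = 5. IC gives δ ≥ 5/10 = 1/2.
For Vestmark: gain 5, loss 8 per period, so δ ≥ 5/13.
The tighter constraint is Nordia's, so cooperation needs δ ≥ 1/2.

1/2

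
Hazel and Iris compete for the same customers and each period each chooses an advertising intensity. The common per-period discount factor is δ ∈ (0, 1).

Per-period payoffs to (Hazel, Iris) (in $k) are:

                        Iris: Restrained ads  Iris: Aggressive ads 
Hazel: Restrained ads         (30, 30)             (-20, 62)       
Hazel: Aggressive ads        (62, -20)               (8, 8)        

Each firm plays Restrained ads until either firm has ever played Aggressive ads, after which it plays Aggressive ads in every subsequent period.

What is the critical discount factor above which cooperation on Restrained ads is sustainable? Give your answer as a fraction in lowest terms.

16/27

Cooperation forever yields 30 each period: 30/(1−δ).
Deviating yields 62 once, then 8 forever: 62 + 8δ/(1−δ).
No profitable deviation requires 30/(1−δ) ≥ 62 + 8δ/(1−δ).
Multiplying by (1−δ): 30 ≥ 62(1−δ) + 8δ = 62 − 54δ.
So 54δ ≥ 32, i.e. δ ≥ 32/54 = 16/27.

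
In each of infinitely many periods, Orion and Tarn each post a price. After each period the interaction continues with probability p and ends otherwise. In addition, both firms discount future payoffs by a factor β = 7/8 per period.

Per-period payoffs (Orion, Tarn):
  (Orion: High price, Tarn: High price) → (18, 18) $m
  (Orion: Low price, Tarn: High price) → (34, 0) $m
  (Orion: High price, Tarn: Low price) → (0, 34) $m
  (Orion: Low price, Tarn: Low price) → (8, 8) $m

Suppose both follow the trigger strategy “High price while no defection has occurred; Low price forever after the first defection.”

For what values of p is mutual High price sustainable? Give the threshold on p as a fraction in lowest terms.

Expected continuation weight on next period's payoff is β·p = 7/8·p, which plays the role of the discount factor.
Cooperation requires 7/8·p ≥ (34−18)/(34−8) = 8/13, hence p ≥ 64/91.

64/91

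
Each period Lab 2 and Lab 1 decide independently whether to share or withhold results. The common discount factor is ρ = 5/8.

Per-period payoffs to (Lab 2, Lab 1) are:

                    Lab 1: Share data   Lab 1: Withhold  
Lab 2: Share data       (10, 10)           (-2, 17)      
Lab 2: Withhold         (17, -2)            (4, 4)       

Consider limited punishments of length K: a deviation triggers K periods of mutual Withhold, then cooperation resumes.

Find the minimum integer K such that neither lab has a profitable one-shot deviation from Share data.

3

No profitable deviation requires (10−4)(ρ+…+ρ^K) ≥ 17−10, i.e. ρ+…+ρ^K ≥ 7/6 ≈ 1.1667.
With ρ = 5/8, the partial sums are K=1: 0.6250, K=2: 1.0156, K=3: 1.2598.
K = 3 is the first length at which the sum reaches 1.1667.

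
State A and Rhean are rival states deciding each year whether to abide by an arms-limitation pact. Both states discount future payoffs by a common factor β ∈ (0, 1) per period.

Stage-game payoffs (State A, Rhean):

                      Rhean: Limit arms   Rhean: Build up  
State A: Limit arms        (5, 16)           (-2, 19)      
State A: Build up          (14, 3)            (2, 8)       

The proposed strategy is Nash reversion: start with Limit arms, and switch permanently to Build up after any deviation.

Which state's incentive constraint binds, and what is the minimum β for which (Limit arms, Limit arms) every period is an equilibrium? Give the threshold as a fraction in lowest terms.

State A's threshold: (14−5)/(14−2) = 3/4.
Rhean's threshold: (19−16)/(19−8) = 3/11.
3/4 > 3/11, so State A binds and β* = 3/4.

State A; β ≥ 3/4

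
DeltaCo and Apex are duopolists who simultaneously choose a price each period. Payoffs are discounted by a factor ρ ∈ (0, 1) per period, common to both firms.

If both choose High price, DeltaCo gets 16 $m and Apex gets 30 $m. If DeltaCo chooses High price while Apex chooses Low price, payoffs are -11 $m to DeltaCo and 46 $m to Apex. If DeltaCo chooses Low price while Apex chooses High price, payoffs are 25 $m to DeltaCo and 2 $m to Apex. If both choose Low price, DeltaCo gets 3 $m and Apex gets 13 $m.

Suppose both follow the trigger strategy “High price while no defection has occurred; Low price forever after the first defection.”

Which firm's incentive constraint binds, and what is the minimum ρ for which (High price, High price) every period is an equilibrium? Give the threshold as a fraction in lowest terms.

For DeltaCo: deviation gain 25−16 = 9, per-period punishment loss 16−3 = 13. IC gives ρ ≥ 9/22.
For Apex: gain 16, loss 17 per period, so ρ ≥ 16/33.
The tighter constraint is Apex's, so cooperation needs ρ ≥ 16/33.

Apex; ρ ≥ 16/33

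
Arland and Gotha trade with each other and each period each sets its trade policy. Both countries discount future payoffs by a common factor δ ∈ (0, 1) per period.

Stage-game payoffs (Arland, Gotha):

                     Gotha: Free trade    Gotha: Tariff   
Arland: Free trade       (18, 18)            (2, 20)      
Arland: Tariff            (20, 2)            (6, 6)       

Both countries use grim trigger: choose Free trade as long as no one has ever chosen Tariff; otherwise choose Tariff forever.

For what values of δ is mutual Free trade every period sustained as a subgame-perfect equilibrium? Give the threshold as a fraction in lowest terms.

18/(1−δ) ≥ 20 + 6δ/(1−δ)
18 ≥ 20 − 14δ
δ ≥ 2/14 = 1/7.

1/7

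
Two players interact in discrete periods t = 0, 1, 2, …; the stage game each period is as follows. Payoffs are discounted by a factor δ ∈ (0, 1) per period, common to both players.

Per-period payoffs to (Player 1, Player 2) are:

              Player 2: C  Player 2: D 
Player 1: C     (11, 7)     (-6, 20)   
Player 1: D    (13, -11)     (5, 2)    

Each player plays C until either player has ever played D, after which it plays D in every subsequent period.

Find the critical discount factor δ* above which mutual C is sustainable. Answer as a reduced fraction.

For Player 1: deviation gain 13−11 = 2, per-period punishment loss 11−5 = 6. IC gives δ ≥ 2/8 = 1/4.
For Player 2: gain 13, loss 5 per period, so δ ≥ 13/18.
The tighter constraint is Player 2's, so cooperation needs δ ≥ 13/18.

13/18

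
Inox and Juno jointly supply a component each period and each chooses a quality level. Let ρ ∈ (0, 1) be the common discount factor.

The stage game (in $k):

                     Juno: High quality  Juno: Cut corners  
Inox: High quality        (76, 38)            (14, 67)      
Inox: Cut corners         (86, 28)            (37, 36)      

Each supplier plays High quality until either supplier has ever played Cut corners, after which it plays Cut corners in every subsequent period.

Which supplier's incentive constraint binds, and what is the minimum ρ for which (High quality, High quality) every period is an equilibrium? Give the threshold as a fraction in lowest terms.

Juno; ρ ≥ 29/31

Inox: cooperation gives 76 each period; deviation gives 86 once then 37 forever.
  76/(1−ρ) ≥ 86 + 37ρ/(1−ρ) ⇒ ρ ≥ 10/49.
Juno: cooperation gives 38 each period; deviation gives 67 once then 36 forever.
  ρ ≥ 29/31.
Both must hold, so the binding constraint is Juno's: ρ ≥ 29/31.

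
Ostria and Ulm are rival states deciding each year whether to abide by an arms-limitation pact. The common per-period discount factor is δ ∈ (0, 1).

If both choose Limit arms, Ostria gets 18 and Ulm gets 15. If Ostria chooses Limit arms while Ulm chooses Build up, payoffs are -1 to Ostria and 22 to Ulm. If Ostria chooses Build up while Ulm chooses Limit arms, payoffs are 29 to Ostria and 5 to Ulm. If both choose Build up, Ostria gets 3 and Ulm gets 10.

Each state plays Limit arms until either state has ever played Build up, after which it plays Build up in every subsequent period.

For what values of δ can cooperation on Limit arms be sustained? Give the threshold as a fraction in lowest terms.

Ostria's threshold: (29−18)/(29−3) = 11/26.
Ulm's threshold: (22−15)/(22−10) = 7/12.
11/26 < 7/12, so Ulm binds and δ* = 7/12.

7/12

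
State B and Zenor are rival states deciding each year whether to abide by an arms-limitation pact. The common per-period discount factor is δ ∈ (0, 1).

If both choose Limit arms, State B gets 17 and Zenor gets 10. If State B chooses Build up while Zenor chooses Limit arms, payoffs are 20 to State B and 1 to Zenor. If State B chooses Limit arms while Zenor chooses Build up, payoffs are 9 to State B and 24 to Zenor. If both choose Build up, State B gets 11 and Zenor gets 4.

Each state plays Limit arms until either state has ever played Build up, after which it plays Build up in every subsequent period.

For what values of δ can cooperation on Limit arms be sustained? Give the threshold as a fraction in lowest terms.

For State B: deviation gain 20−17 = 3, per-period punishment loss 17−11 = 6. IC gives δ ≥ 3/9 = 1/3.
For Zenor: gain 14, loss 6 per period, so δ ≥ 14/20 = 7/10.
The tighter constraint is Zenor's, so cooperation needs δ ≥ 7/10.

7/10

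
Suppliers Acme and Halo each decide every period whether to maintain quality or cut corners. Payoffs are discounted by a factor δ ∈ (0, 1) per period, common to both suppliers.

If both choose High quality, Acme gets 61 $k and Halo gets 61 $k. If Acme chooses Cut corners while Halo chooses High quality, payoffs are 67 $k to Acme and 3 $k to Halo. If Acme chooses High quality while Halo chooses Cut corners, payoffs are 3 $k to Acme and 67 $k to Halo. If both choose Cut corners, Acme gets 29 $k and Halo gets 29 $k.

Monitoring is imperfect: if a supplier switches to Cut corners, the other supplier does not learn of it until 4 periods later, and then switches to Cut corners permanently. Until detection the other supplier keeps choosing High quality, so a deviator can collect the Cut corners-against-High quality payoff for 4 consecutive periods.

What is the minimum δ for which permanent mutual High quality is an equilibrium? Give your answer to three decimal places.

0.630

Deviating for the 4 undetected periods gains 67−61 = 6 per period over cooperation, then loses 61−29 = 32 per period forever once punishment starts.
Gain: 6(1 + δ + … + δ^3); loss: 32·δ^4/(1−δ).
No profitable deviation ⇔ 6(1−δ^4) ≤ 32·δ^4, i.e. δ^4 ≥ 6/(6+32) = 3/19.
Hence δ ≥ (3/19)^(1/4) ≈ 0.630.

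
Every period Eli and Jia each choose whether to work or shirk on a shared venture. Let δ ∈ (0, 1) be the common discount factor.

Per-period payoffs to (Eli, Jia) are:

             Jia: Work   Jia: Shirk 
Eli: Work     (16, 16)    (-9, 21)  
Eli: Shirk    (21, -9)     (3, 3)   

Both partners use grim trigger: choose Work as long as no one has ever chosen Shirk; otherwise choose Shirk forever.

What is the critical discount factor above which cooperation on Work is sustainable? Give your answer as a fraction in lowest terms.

One-period gain from deviating is 21 − 16 = 5. The loss is 16 − 3 = 13 in every subsequent period, with present value 13·δ/(1−δ).
Deviation is unprofitable when 13·δ/(1−δ) ≥ 5, i.e. δ/(1−δ) ≥ 5/13.
Equivalently δ ≥ 5/(5+13) = 5/18.

5/18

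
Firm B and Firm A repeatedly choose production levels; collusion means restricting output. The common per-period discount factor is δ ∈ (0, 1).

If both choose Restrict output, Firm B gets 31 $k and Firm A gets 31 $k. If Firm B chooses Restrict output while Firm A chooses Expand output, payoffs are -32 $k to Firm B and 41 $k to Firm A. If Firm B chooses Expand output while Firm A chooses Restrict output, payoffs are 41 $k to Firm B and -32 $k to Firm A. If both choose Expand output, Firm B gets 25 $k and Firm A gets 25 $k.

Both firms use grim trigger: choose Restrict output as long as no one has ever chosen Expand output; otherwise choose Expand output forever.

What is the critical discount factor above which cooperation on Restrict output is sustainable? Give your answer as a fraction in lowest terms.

5/8

31/(1−δ) ≥ 41 + 25δ/(1−δ)
31 ≥ 41 − 16δ
δ ≥ 10/16 = 5/8.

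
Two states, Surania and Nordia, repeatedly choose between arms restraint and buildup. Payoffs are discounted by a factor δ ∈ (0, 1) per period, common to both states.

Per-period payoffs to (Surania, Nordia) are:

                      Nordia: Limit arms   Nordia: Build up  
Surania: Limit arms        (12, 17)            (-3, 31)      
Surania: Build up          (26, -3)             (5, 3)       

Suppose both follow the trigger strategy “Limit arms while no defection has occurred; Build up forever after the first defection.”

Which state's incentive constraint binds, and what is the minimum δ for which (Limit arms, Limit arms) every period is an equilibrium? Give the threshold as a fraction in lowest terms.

Surania; δ ≥ 2/3

Surania: cooperation gives 12 each period; deviation gives 26 once then 5 forever.
  12/(1−δ) ≥ 26 + 5δ/(1−δ) ⇒ δ ≥ 14/21 = 2/3.
Nordia: cooperation gives 17 each period; deviation gives 31 once then 3 forever.
  δ ≥ 14/28 = 1/2.
Both must hold, so the binding constraint is Surania's: δ ≥ 2/3.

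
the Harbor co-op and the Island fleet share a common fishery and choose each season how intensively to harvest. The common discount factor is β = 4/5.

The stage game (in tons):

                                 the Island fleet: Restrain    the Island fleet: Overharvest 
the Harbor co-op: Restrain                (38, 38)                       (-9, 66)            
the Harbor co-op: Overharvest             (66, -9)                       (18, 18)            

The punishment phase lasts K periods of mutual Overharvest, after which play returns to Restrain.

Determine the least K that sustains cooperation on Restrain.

No profitable deviation requires (38−18)(β+…+β^K) ≥ 66−38, i.e. β+…+β^K ≥ 7/5 ≈ 1.4000.
With β = 4/5, the partial sums are K=1: 0.8000, K=2: 1.4400.
K = 2 is the first length at which the sum reaches 1.4000.

2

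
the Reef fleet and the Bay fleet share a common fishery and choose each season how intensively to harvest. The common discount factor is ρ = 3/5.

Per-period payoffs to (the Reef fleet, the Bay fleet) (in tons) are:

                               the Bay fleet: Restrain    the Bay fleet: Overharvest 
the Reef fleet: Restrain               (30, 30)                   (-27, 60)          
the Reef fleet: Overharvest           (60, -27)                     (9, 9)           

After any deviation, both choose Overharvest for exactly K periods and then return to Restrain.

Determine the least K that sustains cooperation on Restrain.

No profitable deviation requires (30−9)(ρ+…+ρ^K) ≥ 60−30, i.e. ρ+…+ρ^K ≥ 10/7 ≈ 1.4286.
With ρ = 3/5, the partial sums are K=1: 0.6000, K=2: 0.9600, K=3: 1.1760, K=4: 1.3056, K=5: 1.3834, K=6: 1.4300.
K = 6 is the first length at which the sum reaches 1.4286.

6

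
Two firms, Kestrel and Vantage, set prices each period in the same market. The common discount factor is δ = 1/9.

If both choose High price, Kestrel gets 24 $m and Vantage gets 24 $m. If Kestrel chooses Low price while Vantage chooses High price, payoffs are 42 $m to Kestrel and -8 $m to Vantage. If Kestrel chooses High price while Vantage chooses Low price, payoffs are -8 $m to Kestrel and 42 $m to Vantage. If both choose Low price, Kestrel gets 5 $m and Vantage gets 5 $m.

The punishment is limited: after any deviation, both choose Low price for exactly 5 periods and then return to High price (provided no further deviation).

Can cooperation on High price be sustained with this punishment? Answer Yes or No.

A one-shot deviation gives 42 now, then 5 for 5 periods, then back to 24.
Gain from deviating: (42−24) today; loss: (24−5) in each of the next 5 periods.
No-deviation condition: (24−5)(δ+…+δ^5) ≥ 42−24, i.e. δ+…+δ^5 ≥ 18/19.
At δ = 1/9: δ+…+δ^5 = 0.1250 < 0.9474.
So cooperation is not sustainable.

No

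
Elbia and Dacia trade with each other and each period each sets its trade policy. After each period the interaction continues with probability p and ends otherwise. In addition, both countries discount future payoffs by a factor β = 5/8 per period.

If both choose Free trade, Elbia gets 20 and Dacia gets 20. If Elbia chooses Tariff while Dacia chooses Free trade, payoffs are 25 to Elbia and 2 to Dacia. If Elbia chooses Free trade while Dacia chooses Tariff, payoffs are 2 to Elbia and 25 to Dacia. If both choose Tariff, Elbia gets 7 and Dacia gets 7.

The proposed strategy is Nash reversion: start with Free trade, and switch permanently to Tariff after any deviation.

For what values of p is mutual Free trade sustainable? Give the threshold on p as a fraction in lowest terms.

4/9

Expected continuation weight on next period's payoff is β·p = 5/8·p, which plays the role of the discount factor.
Cooperation requires 5/8·p ≥ (25−20)/(25−7) = 5/18, hence p ≥ 4/9.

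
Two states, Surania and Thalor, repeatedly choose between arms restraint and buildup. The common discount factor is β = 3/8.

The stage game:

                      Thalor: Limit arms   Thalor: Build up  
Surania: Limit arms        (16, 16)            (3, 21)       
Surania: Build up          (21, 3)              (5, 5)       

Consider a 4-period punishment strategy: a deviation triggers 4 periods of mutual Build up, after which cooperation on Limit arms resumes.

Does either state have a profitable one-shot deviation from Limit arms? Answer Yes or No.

Comparing payoff streams over the 5 periods until play realigns: cooperate → 16(1+β+…+β^4); deviate → 21 + 5(β+…+β^4).
Cooperation is sustained iff (16−5)(β+…+β^4) ≥ 21−16.
β+…+β^4 = 3/8·(1−(3/8)^4)/(1−3/8) = 0.5881, and (21−16)/(16−5) = 0.4545.
0.5881 ≥ 0.4545, so cooperation is sustainable.

No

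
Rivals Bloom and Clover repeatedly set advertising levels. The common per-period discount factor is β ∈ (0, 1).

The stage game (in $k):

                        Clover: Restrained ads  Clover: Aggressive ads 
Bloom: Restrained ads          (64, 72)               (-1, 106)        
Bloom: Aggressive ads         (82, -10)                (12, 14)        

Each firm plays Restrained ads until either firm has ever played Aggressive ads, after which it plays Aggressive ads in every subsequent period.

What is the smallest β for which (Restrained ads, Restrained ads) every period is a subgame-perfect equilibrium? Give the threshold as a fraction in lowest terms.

17/46

For Bloom: deviation gain 82−64 = 18, per-period punishment loss 64−12 = 52. IC gives β ≥ 18/70 = 9/35.
For Clover: gain 34, loss 58 per period, so β ≥ 34/92 = 17/46.
The tighter constraint is Clover's, so cooperation needs β ≥ 17/46.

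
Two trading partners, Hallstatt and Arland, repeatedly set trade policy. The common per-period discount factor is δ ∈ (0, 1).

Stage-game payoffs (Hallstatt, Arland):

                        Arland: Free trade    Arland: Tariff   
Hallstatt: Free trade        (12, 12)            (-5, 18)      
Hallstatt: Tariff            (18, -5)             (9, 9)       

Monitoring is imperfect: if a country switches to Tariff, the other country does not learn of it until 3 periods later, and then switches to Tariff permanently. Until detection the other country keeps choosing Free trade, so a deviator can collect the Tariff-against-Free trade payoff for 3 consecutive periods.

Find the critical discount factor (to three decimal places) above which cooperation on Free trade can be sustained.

The best deviation is to choose Tariff for all 3 undetected periods, earning 18 each, then 9 forever once detected.
Deviation value: 18(1−δ^3)/(1−δ) + 9δ^3/(1−δ); cooperation value: 12/(1−δ).
IC: 12 ≥ 18(1−δ^3) + 9δ^3 = 18 − 9δ^3.
So δ^3 ≥ 6/9 = 2/3, giving δ ≥ (2/3)^(1/3) ≈ 0.874.

0.874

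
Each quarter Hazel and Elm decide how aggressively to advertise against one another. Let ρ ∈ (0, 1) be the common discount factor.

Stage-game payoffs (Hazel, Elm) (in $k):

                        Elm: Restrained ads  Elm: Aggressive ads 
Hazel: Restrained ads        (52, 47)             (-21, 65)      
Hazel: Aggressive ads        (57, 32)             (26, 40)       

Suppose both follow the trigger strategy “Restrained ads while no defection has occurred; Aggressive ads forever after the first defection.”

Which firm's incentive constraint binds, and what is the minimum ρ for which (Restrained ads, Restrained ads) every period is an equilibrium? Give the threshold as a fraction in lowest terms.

For Hazel: deviation gain 57−52 = 5, per-period punishment loss 52−26 = 26. IC gives ρ ≥ 5/31.
For Elm: gain 18, loss 7 per period, so ρ ≥ 18/25.
The tighter constraint is Elm's, so cooperation needs ρ ≥ 18/25.

Elm; ρ ≥ 18/25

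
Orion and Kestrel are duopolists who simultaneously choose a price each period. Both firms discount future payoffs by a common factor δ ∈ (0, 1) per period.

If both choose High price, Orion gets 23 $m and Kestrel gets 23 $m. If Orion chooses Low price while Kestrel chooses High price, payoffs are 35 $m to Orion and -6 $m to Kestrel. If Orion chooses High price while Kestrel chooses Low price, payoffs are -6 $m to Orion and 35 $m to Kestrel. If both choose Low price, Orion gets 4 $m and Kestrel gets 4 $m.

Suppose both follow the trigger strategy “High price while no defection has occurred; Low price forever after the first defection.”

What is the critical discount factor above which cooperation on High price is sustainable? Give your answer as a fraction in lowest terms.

12/31

Cooperation forever yields 23 each period: 23/(1−δ).
Deviating yields 35 once, then 4 forever: 35 + 4δ/(1−δ).
No profitable deviation requires 23/(1−δ) ≥ 35 + 4δ/(1−δ).
Multiplying by (1−δ): 23 ≥ 35(1−δ) + 4δ = 35 − 31δ.
So 31δ ≥ 12, i.e. δ ≥ 12/31.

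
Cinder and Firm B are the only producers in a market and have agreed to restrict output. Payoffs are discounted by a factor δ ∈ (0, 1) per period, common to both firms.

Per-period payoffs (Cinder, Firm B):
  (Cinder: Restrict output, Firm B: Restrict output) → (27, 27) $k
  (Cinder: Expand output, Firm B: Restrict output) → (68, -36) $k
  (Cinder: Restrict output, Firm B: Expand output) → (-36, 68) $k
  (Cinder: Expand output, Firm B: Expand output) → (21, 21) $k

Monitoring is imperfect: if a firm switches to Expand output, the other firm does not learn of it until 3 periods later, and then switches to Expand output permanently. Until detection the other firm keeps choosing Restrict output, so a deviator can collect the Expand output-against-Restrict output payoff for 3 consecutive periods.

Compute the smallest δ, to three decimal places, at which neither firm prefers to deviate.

0.955

The best deviation is to choose Expand output for all 3 undetected periods, earning 68 each, then 21 forever once detected.
Deviation value: 68(1−δ^3)/(1−δ) + 21δ^3/(1−δ); cooperation value: 27/(1−δ).
IC: 27 ≥ 68(1−δ^3) + 21δ^3 = 68 − 47δ^3.
So δ^3 ≥ 41/47, giving δ ≥ (41/47)^(1/3) ≈ 0.955.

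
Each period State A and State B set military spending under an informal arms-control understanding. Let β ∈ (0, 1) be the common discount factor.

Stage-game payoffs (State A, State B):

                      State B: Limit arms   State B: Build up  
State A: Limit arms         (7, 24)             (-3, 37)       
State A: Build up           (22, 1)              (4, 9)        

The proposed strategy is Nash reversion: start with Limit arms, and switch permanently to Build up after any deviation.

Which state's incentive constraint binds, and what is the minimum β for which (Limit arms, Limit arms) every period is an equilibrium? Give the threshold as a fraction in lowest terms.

State A's threshold: (22−7)/(22−4) = 5/6.
State B's threshold: (37−24)/(37−9) = 13/28.
5/6 > 13/28, so State A binds and β* = 5/6.

State A; β ≥ 5/6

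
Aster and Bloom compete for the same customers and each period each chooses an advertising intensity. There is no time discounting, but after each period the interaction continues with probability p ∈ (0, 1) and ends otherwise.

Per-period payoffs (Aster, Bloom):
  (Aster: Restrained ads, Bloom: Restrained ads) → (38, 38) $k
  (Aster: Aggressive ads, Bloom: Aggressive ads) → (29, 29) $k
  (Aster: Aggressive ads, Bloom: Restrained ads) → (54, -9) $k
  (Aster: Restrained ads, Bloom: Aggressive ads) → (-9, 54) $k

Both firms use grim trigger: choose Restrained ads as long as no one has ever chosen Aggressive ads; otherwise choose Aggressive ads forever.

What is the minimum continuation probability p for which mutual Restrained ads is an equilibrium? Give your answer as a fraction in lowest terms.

16/25

With no time discounting, the continuation probability p plays the role of the discount factor.
Grim-trigger IC: 38/(1−p) ≥ 54 + 29p/(1−p) ⇒ p ≥ (54−38)/(54−29) = 16/25.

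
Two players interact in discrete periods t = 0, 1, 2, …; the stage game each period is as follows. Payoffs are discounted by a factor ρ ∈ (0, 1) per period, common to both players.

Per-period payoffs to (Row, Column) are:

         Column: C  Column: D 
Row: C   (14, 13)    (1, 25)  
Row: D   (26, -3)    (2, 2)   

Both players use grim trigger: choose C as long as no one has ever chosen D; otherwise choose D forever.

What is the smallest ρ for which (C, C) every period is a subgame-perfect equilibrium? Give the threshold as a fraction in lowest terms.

For Row: deviation gain 26−14 = 12, per-period punishment loss 14−2 = 12. IC gives ρ ≥ 12/24 = 1/2.
For Column: gain 12, loss 11 per period, so ρ ≥ 12/23.
The tighter constraint is Column's, so cooperation needs ρ ≥ 12/23.

12/23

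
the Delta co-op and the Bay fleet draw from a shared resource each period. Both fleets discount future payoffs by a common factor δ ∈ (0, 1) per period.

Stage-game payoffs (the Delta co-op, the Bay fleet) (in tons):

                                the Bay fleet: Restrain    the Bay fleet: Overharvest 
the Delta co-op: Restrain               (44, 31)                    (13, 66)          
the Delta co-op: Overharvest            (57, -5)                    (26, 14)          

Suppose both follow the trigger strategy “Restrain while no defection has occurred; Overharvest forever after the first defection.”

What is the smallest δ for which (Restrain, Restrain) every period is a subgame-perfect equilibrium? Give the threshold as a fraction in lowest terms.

35/52

For the Delta co-op: deviation gain 57−44 = 13, per-period punishment loss 44−26 = 18. IC gives δ ≥ 13/31.
For the Bay fleet: gain 35, loss 17 per period, so δ ≥ 35/52.
The tighter constraint is the Bay fleet's, so cooperation needs δ ≥ 35/52.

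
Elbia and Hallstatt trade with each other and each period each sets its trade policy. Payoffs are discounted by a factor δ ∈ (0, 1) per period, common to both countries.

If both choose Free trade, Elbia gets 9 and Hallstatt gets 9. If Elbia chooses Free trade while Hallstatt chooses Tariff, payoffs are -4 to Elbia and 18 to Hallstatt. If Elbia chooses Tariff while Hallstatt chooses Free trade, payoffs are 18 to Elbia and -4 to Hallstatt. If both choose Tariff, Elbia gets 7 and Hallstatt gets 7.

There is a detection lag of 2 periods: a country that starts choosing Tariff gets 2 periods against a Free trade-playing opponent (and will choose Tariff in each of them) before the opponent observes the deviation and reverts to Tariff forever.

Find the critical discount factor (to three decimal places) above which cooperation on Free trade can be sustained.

0.905

Deviating for the 2 undetected periods gains 18−9 = 9 per period over cooperation, then loses 9−7 = 2 per period forever once punishment starts.
Gain: 9(1 + δ + … + δ^1); loss: 2·δ^2/(1−δ).
No profitable deviation ⇔ 9(1−δ^2) ≤ 2·δ^2, i.e. δ^2 ≥ 9/(9+2) = 9/11.
Hence δ ≥ (9/11)^(1/2) ≈ 0.905.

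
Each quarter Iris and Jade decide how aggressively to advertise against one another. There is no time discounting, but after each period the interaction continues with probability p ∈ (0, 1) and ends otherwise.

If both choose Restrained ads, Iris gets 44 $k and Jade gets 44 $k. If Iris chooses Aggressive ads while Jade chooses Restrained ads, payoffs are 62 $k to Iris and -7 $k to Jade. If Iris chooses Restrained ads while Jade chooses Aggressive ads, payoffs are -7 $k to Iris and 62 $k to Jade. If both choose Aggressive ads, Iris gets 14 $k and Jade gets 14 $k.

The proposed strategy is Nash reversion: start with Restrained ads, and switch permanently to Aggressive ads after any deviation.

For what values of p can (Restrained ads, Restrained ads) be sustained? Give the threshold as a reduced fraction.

With no time discounting, the continuation probability p plays the role of the discount factor.
Grim-trigger IC: 44/(1−p) ≥ 62 + 14p/(1−p) ⇒ p ≥ (62−44)/(62−14) = 3/8.

3/8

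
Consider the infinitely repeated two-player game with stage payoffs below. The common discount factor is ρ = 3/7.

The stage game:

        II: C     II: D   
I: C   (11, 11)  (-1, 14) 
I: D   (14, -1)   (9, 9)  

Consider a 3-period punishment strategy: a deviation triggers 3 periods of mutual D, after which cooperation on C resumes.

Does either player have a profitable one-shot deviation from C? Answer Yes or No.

Comparing payoff streams over the 4 periods until play realigns: cooperate → 11(1+ρ+…+ρ^3); deviate → 14 + 9(ρ+…+ρ^3).
Cooperation is sustained iff (11−9)(ρ+…+ρ^3) ≥ 14−11.
ρ+…+ρ^3 = 3/7·(1−(3/7)^3)/(1−3/7) = 0.6910, and (14−11)/(11−9) = 1.5000.
0.6910 < 1.5000, so cooperation is not sustainable.

Yes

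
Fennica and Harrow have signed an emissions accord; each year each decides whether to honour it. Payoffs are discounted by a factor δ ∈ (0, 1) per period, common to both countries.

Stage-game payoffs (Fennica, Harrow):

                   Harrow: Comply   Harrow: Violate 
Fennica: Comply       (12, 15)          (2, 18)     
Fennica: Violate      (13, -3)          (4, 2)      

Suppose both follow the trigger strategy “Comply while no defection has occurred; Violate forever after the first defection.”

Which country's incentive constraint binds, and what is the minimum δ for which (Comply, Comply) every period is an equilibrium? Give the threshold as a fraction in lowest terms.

Fennica's threshold: (13−12)/(13−4) = 1/9.
Harrow's threshold: (18−15)/(18−2) = 3/16.
1/9 < 3/16, so Harrow binds and δ* = 3/16.

Harrow; δ ≥ 3/16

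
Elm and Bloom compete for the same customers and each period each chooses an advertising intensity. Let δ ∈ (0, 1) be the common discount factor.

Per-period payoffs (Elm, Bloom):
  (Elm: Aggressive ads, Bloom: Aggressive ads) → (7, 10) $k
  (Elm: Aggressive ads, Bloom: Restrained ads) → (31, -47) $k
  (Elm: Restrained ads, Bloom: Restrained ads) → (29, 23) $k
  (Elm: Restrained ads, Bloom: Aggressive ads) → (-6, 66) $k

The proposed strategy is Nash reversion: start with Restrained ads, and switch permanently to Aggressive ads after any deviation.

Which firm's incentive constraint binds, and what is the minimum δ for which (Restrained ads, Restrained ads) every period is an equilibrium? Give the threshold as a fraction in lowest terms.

Bloom; δ ≥ 43/56

Elm: cooperation gives 29 each period; deviation gives 31 once then 7 forever.
  29/(1−δ) ≥ 31 + 7δ/(1−δ) ⇒ δ ≥ 2/24 = 1/12.
Bloom: cooperation gives 23 each period; deviation gives 66 once then 10 forever.
  δ ≥ 43/56.
Both must hold, so the binding constraint is Bloom's: δ ≥ 43/56.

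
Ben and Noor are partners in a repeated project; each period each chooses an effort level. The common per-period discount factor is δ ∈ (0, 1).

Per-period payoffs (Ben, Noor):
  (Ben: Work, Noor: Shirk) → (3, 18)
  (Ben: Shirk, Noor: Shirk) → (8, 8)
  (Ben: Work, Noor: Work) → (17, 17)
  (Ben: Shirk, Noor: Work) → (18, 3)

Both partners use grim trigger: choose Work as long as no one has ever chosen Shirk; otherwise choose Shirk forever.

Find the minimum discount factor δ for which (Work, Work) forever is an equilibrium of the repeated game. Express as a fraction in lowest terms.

Cooperation forever yields 17 each period: 17/(1−δ).
Deviating yields 18 once, then 8 forever: 18 + 8δ/(1−δ).
No profitable deviation requires 17/(1−δ) ≥ 18 + 8δ/(1−δ).
Multiplying by (1−δ): 17 ≥ 18(1−δ) + 8δ = 18 − 10δ.
So 10δ ≥ 1, i.e. δ ≥ 1/10.

1/10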